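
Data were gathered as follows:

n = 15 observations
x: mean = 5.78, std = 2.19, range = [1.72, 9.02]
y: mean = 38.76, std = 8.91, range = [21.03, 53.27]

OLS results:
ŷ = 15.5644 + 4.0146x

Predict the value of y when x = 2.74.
ŷ = 26.5644

Plug x = 2.74 into the fitted line:

ŷ = 15.5644 + 4.0146 × 2.74
ŷ = 15.5644 + 11.0000
ŷ = 26.5644

This is the fitted mean response at that x — an individual observation would come with a wider prediction interval.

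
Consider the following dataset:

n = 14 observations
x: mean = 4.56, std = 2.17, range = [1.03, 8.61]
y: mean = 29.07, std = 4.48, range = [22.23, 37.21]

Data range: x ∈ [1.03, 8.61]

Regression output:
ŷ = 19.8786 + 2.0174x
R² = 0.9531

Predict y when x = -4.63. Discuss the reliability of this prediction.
ŷ = 10.5380 (extrapolation — x = -4.63 lies outside [1.03, 8.61], so reliability is low).

Prediction calculation:
ŷ = 19.8786 + 2.0174 × (-4.63)
ŷ = 10.5380

Reliability:
- Data range: x ∈ [1.03, 8.61]
- Prediction point: x = -4.63 is 5.66 units below the observed range → this is EXTRAPOLATION, not interpolation

Why that matters here:
- R² describes fit only over the sampled x values; it says nothing about behaviour beyond them
- There are no observations near this x to validate the fitted line there

Report the number if required, but flag clearly that it is an extrapolation.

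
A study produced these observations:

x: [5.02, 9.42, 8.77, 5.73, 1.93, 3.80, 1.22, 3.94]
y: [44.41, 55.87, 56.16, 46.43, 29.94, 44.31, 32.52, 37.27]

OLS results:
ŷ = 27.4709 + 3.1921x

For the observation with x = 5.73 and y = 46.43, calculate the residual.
Residual = 0.6684

The residual is the difference between the actual value and the predicted value:

Residual = y - ŷ

Step 1: Calculate predicted value
ŷ = 27.4709 + 3.1921 × 5.73
ŷ = 45.7616

Step 2: Calculate residual
Residual = 46.43 - 45.7616
Residual = 0.6684

Interpretation: the model underestimates the actual value by 0.6684 at this point (positive residual → observation lies above the fitted line).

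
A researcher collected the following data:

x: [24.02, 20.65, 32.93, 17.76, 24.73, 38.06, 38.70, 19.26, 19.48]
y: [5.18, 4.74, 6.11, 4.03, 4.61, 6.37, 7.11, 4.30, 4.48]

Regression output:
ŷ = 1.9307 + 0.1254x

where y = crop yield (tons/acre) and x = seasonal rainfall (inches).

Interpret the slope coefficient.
An increase of one inch in rainfall is associated with a 0.1254 tons/acre increase in predicted crop yield.

β₁ = 0.1254 is the change in predicted crop yield (tons/acre) per additional inch of rainfall.

Interpretation:
- Rainfall up by 1 inch → predicted crop yield increases by 0.1254 tons/acre
- The effect is assumed constant over the observed range of x (linearity)
- The slope describes association in these data, not necessarily a causal effect

The intercept β₀ = 1.9307 is the predicted crop yield when rainfall = 0; since the smallest observed x is 17.76, this is an extrapolation and mainly anchors the line.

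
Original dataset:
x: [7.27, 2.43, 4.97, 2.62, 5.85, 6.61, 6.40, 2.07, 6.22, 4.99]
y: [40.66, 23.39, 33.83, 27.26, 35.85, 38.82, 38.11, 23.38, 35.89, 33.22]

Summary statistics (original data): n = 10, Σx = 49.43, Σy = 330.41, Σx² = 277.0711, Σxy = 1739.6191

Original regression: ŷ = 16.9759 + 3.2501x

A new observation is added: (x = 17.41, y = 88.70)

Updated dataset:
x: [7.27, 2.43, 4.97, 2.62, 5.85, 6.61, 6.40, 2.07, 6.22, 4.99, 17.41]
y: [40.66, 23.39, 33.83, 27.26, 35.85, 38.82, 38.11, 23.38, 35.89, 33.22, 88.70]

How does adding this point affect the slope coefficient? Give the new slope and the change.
Adding the point moves β₁ from 3.2501 to 4.2361, i.e. it increases by 0.9860 (+30.3%).

The new point has HIGH LEVERAGE: x = 17.41 is far from the original mean x̄ = 49.43/10 ≈ 4.94 (original range [2.07, 7.27]).

Step 1: Update the sums with the new point (n goes from 10 to 11)
Σx  = 49.43 + 17.41 = 66.84
Σy  = 330.41 + 88.70 = 419.11
Σx² = 277.0711 + 17.41² = 277.0711 + 303.1081 = 580.1792
Σxy = 1739.6191 + 17.41×88.70 = 1739.6191 + 1544.2670 = 3283.8861

Step 2: Recompute the slope with b₁ = (nΣxy − ΣxΣy) / (nΣx² − (Σx)²)
Numerator   = 11×3283.8861 − 66.84×419.11 = 36122.7471 − 28013.3124 = 8109.4347
Denominator = 11×580.1792 − 66.84² = 6381.9712 − 4467.5856 = 1914.3856
b₁(new) = 8109.4347 / 1914.3856 = 4.2361

(Same formula on the original sums: (10×1739.6191 − 49.43×330.41) / (10×277.0711 − 49.43²) = 1064.0247 / 327.3861 = 3.2501, matching the given fit.)

Step 3: Change in slope
Δβ₁ = 4.2361 − 3.2501 = +0.9860
Relative change = +0.9860 / 3.2501 × 100% = +30.3%
→ the slope increases when the point is added.

Because the point sits above the extension of the original line at a high-leverage x, it tilts the fit up.
In practice: investigate whether it comes from the same population as the rest of the sample; examine leverage (hᵢ) and Cook's distance rather than deleting it automatically.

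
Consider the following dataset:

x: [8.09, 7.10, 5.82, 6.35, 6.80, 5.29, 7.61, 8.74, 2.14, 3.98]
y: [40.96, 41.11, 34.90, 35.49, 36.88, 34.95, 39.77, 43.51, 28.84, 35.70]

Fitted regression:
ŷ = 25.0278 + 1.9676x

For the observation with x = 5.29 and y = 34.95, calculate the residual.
Residual = -0.4864

The residual is the difference between the actual value and the predicted value:

Residual = y - ŷ

Step 1: Calculate predicted value
ŷ = 25.0278 + 1.9676 × 5.29
ŷ = 35.4364

Step 2: Calculate residual
Residual = 34.95 - 35.4364
Residual = -0.4864

Sign check: y < ŷ, so the point is below the line and the fit overestimates here.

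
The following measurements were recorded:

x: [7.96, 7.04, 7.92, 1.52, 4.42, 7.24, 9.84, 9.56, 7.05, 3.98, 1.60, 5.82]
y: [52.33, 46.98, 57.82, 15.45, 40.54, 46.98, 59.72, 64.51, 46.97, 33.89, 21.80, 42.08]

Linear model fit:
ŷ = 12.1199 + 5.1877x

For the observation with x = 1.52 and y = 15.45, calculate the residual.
Residual = -4.5552

The residual is the difference between the actual value and the predicted value:

Residual = y - ŷ

Step 1: Calculate predicted value
ŷ = 12.1199 + 5.1877 × 1.52
ŷ = 20.0052

Step 2: Calculate residual
Residual = 15.45 - 20.0052
Residual = -4.5552

Interpretation: the model overestimates the actual value by 4.5552 at this point (negative residual → observation lies below the fitted line).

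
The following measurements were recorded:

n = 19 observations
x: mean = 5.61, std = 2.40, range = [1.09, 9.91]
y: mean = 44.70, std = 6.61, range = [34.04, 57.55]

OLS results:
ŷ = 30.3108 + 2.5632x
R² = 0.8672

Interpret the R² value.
About 86.72% of the variability in y is accounted for by the regression on x (R² = 0.8672) — a strong linear fit.

The coefficient of determination R² is the fraction of the total variation in y that the fitted line accounts for.

Here R² = 0.8672:
- Explained: 86.72% of the variation in y
- Unexplained (residual): 100% − 86.72% = 13.28%
- Rule of thumb (below 0.3 weak; 0.3 to below 0.7 moderate; 0.7 and above strong) → strong

Note: R² never decreases when predictors are added, so it should not be used alone to compare models of different size.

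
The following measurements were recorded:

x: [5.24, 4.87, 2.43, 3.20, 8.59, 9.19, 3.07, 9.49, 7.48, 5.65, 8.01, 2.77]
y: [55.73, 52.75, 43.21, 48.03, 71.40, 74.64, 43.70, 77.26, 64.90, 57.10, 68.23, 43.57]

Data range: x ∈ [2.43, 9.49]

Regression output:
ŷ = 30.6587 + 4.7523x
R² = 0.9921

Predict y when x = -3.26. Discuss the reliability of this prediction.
The equation gives ŷ = 15.1662; however x = -3.26 is 5.69 units below the observed range, so this extrapolated value should not be trusted.

Prediction calculation:
ŷ = 30.6587 + 4.7523 × (-3.26)
ŷ = 15.1662

Reliability:
- Data range: x ∈ [2.43, 9.49]
- Prediction point: x = -3.26 is 5.69 units below the observed range → this is EXTRAPOLATION, not interpolation

Why that matters here:
- R² describes fit only over the sampled x values; it says nothing about behaviour beyond them
- The standard error of prediction grows with (x − x̄)², and x = -3.26 is far from x̄ = 5.83

A defensible statement: 'if the linear trend continued to x = -3.26, y would be about 15.1662' — the premise is untested.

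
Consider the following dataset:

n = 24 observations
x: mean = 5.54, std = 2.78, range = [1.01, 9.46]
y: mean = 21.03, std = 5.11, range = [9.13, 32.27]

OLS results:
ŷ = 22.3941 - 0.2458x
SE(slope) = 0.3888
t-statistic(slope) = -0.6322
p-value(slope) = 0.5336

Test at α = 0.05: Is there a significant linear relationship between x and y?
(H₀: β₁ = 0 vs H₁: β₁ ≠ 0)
Since p-value = 0.5336 ≥ α = 0.05, fail to reject H₀ — the slope is not significantly different from 0.

Hypothesis test for the slope coefficient:

H₀: β₁ = 0 (no linear relationship)
H₁: β₁ ≠ 0 (linear relationship exists)

Test statistic: t = β̂₁ / SE(β̂₁) = -0.2458 / 0.3888 = -0.6322

The p-value (0.5336) is the probability, under H₀, of a t-statistic at least as extreme as |t| = 0.6322 (two-sided, df = n − 2 = 22).

Decision rule: reject H₀ if p-value < α.
p-value = 0.5336 ≥ α = 0.05 → fail to reject H₀.

There is not sufficient evidence at the 5% significance level to conclude that a linear relationship exists between x and y.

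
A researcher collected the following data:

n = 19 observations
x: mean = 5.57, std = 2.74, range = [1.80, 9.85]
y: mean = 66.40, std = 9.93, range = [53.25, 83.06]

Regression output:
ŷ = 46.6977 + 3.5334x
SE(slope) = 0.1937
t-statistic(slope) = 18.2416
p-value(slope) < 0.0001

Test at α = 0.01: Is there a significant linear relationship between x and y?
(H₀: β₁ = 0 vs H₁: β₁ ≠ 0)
Reject H₀: p-value < 0.0001 < α = 0.01. The linear relationship is significant at the 1% level.

Hypothesis test for the slope coefficient:

H₀: β₁ = 0 (no linear relationship)
H₁: β₁ ≠ 0 (linear relationship exists)

Test statistic: t = β̂₁ / SE(β̂₁) = 3.5334 / 0.1937 = 18.2416

With df = 17, the two-sided p-value for |t| = 18.2416 is <0.0001.

Decision rule: reject H₀ if p-value < α.
p-value < 0.0001 < α = 0.01 → reject H₀.

Conclusion: the linear association between x and y is significant at the 1% level.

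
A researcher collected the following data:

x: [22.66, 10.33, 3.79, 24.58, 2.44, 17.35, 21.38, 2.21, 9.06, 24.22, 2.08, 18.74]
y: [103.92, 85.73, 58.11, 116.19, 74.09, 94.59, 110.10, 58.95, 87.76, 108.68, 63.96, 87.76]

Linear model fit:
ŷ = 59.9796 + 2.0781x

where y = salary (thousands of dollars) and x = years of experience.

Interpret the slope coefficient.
On average, salary is about 2.0781 thousand dollars higher for every extra year of experience.

The slope coefficient β₁ = 2.0781 represents the marginal effect of experience on salary.

Interpretation:
- Experience up by 1 year → predicted salary increases by 2.0781 thousand dollars
- This is a linear approximation: the same per-unit change is assumed across the whole observed x range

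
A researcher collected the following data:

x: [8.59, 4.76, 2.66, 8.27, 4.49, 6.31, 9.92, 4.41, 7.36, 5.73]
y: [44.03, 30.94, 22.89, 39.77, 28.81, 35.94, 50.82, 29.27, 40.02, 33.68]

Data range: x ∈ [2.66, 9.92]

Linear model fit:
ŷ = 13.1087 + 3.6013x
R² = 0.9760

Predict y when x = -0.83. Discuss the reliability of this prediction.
ŷ = 10.1196 (extrapolation — x = -0.83 lies outside [2.66, 9.92], so reliability is low).

Prediction calculation:
ŷ = 13.1087 + 3.6013 × (-0.83)
ŷ = 10.1196

Reliability:
- Data range: x ∈ [2.66, 9.92]
- Prediction point: x = -0.83 is 3.49 units below the observed range → this is EXTRAPOLATION, not interpolation

Why that matters here:
- R² describes fit only over the sampled x values; it says nothing about behaviour beyond them
- There are no observations near this x to validate the fitted line there
- Real relationships often flatten, saturate, or turn nonlinear at extremes

The R² = 0.9760 only validates the fit within [2.66, 9.92]; treat ŷ = 10.1196 with caution.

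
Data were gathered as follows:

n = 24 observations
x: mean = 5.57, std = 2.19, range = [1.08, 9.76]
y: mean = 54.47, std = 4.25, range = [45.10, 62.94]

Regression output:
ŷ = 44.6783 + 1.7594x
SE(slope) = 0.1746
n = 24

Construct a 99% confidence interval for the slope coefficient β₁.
The 99% CI for β₁ is (1.2672, 2.2516)

Confidence interval for the slope:

The 99% CI for β₁ is: β̂₁ ± t*(α/2, n-2) × SE(β̂₁)

Step 1: Find critical t-value
- Confidence level = 0.99
- Degrees of freedom = n - 2 = 24 - 2 = 22
- t*(α/2, 22) = 2.8188

Step 2: Calculate margin of error
Margin = 2.8188 × 0.1746 = 0.4922

Step 3: Construct interval
CI = 1.7594 ± 0.4922
CI = (1.2672, 2.2516)

Interpretation: We are 99% confident that the true slope β₁ lies between 1.2672 and 2.2516.
Since 0 is outside the interval, a two-sided test at α = 0.01 would reject H₀: β₁ = 0.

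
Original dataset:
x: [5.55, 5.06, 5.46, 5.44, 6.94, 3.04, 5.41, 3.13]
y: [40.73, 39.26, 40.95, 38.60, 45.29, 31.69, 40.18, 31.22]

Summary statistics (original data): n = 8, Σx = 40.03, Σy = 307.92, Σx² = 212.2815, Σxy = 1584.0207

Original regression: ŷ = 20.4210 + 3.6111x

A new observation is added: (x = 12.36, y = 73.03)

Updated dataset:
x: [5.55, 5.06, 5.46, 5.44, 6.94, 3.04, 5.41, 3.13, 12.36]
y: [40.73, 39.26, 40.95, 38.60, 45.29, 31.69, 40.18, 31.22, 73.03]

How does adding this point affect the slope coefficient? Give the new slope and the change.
The slope changes from 3.6111 to 4.4791 (change of +0.8680, or +24.0%).

The new point has HIGH LEVERAGE: x = 12.36 is far from the original mean x̄ = 40.03/8 ≈ 5.00 (original range [3.04, 6.94]).

Step 1: Update the sums with the new point (n goes from 8 to 9)
Σx  = 40.03 + 12.36 = 52.39
Σy  = 307.92 + 73.03 = 380.95
Σx² = 212.2815 + 12.36² = 212.2815 + 152.7696 = 365.0511
Σxy = 1584.0207 + 12.36×73.03 = 1584.0207 + 902.6508 = 2486.6715

Step 2: Recompute the slope with b₁ = (nΣxy − ΣxΣy) / (nΣx² − (Σx)²)
Numerator   = 9×2486.6715 − 52.39×380.95 = 22380.0435 − 19957.9705 = 2422.0730
Denominator = 9×365.0511 − 52.39² = 3285.4599 − 2744.7121 = 540.7478
b₁(new) = 2422.0730 / 540.7478 = 4.4791

(Same formula on the original sums: (8×1584.0207 − 40.03×307.92) / (8×212.2815 − 40.03²) = 346.1280 / 95.8511 = 3.6111, matching the given fit.)

Step 3: Change in slope
Δβ₁ = 4.4791 − 3.6111 = +0.8680
Relative change = +0.8680 / 3.6111 × 100% = +24.0%
→ the slope increases when the point is added.

A high-leverage point only changes the slope if it is off the original line; here y = 73.03 is above the original trend, so the slope increases.
In practice: examine leverage (hᵢ) and Cook's distance rather than deleting it automatically; check such a point for data-entry or measurement error.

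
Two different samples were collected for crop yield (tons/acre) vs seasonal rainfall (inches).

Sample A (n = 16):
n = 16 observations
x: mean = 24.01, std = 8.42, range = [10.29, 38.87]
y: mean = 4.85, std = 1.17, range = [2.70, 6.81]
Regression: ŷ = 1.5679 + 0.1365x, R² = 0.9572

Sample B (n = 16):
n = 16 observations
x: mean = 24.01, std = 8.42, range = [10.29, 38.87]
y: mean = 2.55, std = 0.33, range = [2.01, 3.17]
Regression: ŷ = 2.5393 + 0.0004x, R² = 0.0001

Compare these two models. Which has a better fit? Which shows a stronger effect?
Model A has the better fit (R² = 0.9572 vs 0.0001). Model A shows the stronger effect (|β₁| = 0.1365 vs 0.0004).

Model Comparison:

Which explains more variance? (R²)
- Model A: R² = 0.9572 → 95.72% of variance in crop yield explained
- Model B: R² = 0.0001 → 0.01% of variance in crop yield explained
- 0.9572 > 0.0001 → Model A has the better fit

Strength of effect — compare |β₁|:
- Model A: β₁ = 0.1365 → predicted crop yield rises 0.1365 tons/acre per additional inch of rainfall
- Model B: β₁ = 0.0004 → predicted crop yield rises 0.0004 tons/acre per additional inch of rainfall
- |0.1365| > |0.0004| → Model A shows the stronger marginal effect

Notes:
- A better fit (higher R²) doesn't necessarily mean a more important relationship.
- R² measures how tightly points cluster around the line; β₁ measures how steep the line is — they answer different questions.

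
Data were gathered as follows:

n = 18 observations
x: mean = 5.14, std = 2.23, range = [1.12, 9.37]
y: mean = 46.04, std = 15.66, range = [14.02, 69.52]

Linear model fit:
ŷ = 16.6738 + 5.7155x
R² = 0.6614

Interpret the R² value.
About 66.14% of the variability in y is accounted for by the regression on x (R² = 0.6614) — a moderate linear fit.

R² (coefficient of determination) measures the proportion of variance in y explained by the regression model.

Here R² = 0.6614:
- Explained: 66.14% of the variation in y
- Unexplained (residual): 100% − 66.14% = 33.86%
- Rule of thumb (below 0.3 weak; 0.3 to below 0.7 moderate; 0.7 and above strong) → moderate

Note: R² never decreases when predictors are added, so it should not be used alone to compare models of different size.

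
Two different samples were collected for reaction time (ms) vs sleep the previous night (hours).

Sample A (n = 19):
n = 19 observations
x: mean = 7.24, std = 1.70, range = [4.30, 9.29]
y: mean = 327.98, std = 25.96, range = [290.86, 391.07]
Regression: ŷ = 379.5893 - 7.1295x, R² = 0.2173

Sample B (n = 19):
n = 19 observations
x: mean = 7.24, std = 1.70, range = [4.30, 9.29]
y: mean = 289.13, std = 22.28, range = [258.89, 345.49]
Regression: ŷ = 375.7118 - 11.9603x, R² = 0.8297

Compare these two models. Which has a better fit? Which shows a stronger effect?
Model B has the better fit (R² = 0.8297 vs 0.2173). Model B shows the stronger effect (|β₁| = 11.9603 vs 7.1295).

Model Comparison:

Which explains more variance? (R²)
- Model A: R² = 0.2173 → 21.73% of variance in reaction time explained
- Model B: R² = 0.8297 → 82.97% of variance in reaction time explained
- 0.8297 > 0.2173 → Model B has the better fit

Effect size (slope magnitude):
- Model A: β₁ = -7.1295 → predicted reaction time falls 7.1295 ms per additional hour of sleep
- Model B: β₁ = -11.9603 → predicted reaction time falls 11.9603 ms per additional hour of sleep
- |-7.1295| < |-11.9603| → Model B shows the stronger marginal effect

Note: The two samples could reflect different populations, time periods, or measurement quality.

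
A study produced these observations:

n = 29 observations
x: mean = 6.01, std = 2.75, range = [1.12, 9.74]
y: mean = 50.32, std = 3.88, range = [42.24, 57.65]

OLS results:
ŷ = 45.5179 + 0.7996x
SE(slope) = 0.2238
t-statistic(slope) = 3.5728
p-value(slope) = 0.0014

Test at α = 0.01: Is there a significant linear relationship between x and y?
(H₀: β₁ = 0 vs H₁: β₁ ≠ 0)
p-value = 0.0014 < α = 0.01, so we reject H₀. The relationship is significant.

Hypothesis test for the slope coefficient:

H₀: β₁ = 0 (no linear relationship)
H₁: β₁ ≠ 0 (linear relationship exists)

Test statistic: t = β̂₁ / SE(β̂₁) = 0.7996 / 0.2238 = 3.5728

The p-value (0.0014) is the probability, under H₀, of a t-statistic at least as extreme as |t| = 3.5728 (two-sided, df = n − 2 = 27).

Decision rule: reject H₀ if p-value < α.
p-value = 0.0014 < α = 0.01 → reject H₀.

Conclusion: the linear association between x and y is significant at the 1% level.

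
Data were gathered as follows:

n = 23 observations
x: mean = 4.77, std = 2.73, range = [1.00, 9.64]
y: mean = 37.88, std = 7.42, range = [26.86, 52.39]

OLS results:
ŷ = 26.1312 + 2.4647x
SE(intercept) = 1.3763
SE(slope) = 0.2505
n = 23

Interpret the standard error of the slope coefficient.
SE(β̂₁) = 0.2505 is the estimated standard deviation of the slope estimate across repeated samples; relative to β̂₁ = 2.4647 that is 10.2%, a precise estimate.

SE(β̂₁) = s / √Sxx, where s is the residual standard deviation and Sxx = Σ(x − x̄)². It is the yardstick for how far β̂₁ = 2.4647 could plausibly be from the true slope.

Relative precision:
- SE / |β̂₁| = 0.2505 / 2.4647 = 10.2%
- Rule of thumb (under 20%: precise; 20% to under 50%: moderately precise; 50% or more: imprecise) → precise

Link to the t-test: t = β̂₁ / SE(β̂₁) = 2.4647 / 0.2505 = 9.8391, the statistic for H₀: β₁ = 0.

What drives SE(β̂₁): larger n (here n = 23) → smaller SE; more residual scatter → larger SE; wider spread of x values → smaller SE.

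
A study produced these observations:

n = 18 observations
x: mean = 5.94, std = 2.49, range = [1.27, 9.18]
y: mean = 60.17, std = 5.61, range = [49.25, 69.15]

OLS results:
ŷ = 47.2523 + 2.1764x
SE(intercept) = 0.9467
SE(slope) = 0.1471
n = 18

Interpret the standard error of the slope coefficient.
SE(β̂₁) = 0.1471 is the estimated standard deviation of the slope estimate across repeated samples; relative to β̂₁ = 2.1764 that is 6.8%, a precise estimate.

SE(β̂₁) = s / √Sxx, where s is the residual standard deviation and Sxx = Σ(x − x̄)². It is the yardstick for how far β̂₁ = 2.1764 could plausibly be from the true slope.

Relative precision:
- SE / |β̂₁| = 0.1471 / 2.1764 = 6.8%
- Rule of thumb (under 20%: precise; 20% to under 50%: moderately precise; 50% or more: imprecise) → precise

Link to interval estimation: a confidence interval for β₁ is β̂₁ ± t* × 0.1471, so SE sets the half-width per unit of t*.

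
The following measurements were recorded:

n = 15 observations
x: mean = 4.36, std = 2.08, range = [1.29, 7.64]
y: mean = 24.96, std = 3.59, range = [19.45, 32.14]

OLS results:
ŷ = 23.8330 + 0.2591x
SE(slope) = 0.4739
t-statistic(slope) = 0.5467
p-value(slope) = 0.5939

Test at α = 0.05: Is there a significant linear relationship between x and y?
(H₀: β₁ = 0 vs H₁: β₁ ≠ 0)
Fail to reject H₀: p-value = 0.5939 ≥ α = 0.05. The linear relationship is not significant at the 5% level.

Hypothesis test for the slope coefficient:

H₀: β₁ = 0 (no linear relationship)
H₁: β₁ ≠ 0 (linear relationship exists)

Test statistic: t = β̂₁ / SE(β̂₁) = 0.2591 / 0.4739 = 0.5467

The p-value (0.5939) is the probability, under H₀, of a t-statistic at least as extreme as |t| = 0.5467 (two-sided, df = n − 2 = 13).

Decision rule: reject H₀ if p-value < α.
p-value = 0.5939 ≥ α = 0.05 → fail to reject H₀.

Conclusion: the linear association between x and y is not significant at the 5% level.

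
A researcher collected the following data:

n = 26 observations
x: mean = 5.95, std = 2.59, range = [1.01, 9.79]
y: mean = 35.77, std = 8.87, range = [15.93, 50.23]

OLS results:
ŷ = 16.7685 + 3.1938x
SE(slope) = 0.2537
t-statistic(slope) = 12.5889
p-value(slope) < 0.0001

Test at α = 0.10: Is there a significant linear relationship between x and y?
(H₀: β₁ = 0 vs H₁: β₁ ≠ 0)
p-value < 0.0001 < α = 0.10, so we reject H₀. The relationship is significant.

Hypothesis test for the slope coefficient:

H₀: β₁ = 0 (no linear relationship)
H₁: β₁ ≠ 0 (linear relationship exists)

Test statistic: t = β̂₁ / SE(β̂₁) = 3.1938 / 0.2537 = 12.5889

The p-value (<0.0001) is the probability, under H₀, of a t-statistic at least as extreme as |t| = 12.5889 (two-sided, df = n − 2 = 24).

Decision rule: reject H₀ if p-value < α.
p-value < 0.0001 < α = 0.10 → reject H₀.

Conclusion: the linear association between x and y is significant at the 10% level.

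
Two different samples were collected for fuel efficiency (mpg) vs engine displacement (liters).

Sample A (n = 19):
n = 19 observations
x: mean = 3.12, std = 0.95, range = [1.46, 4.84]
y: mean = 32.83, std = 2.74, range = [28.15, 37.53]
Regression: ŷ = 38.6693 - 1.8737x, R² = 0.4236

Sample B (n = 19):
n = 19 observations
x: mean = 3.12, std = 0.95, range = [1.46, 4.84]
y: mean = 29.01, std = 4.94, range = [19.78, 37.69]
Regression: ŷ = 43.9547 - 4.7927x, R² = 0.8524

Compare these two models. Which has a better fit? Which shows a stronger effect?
Model B has the better fit (R² = 0.8524 vs 0.4236). Model B shows the stronger effect (|β₁| = 4.7927 vs 1.8737).

Model Comparison:

Fit — compare R²:
- Model A: R² = 0.4236 → 42.36% of variance in fuel efficiency explained
- Model B: R² = 0.8524 → 85.24% of variance in fuel efficiency explained
- 0.8524 > 0.4236 → Model B has the better fit

Which has the larger per-liter effect? (|β₁|)
- Model A: β₁ = -1.8737 → predicted fuel efficiency falls 1.8737 mpg per additional liter of engine displacement
- Model B: β₁ = -4.7927 → predicted fuel efficiency falls 4.7927 mpg per additional liter of engine displacement
- |-1.8737| < |-4.7927| → Model B shows the stronger marginal effect

Note: A steeper slope doesn't make a better model if the scatter around the line is large.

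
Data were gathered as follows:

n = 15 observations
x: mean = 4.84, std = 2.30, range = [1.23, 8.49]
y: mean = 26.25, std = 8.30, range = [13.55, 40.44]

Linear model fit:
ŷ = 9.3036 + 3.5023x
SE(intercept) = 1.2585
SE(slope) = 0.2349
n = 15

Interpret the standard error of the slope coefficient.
SE(slope) = 0.2349 measures the uncertainty in the estimated slope. The coefficient is estimated precisely (SE/|β̂₁| = 6.7%).

What SE measures:
- The standard error quantifies the sampling variability of the coefficient estimate
- It is the estimated standard deviation of β̂₁ across hypothetical repeated samples of the same size
- Smaller SE → more precise estimate

Relative precision:
- SE / |β̂₁| = 0.2349 / 3.5023 = 6.7%
- Rule of thumb (under 20%: precise; 20% to under 50%: moderately precise; 50% or more: imprecise) → precise

Link to the t-test: t = β̂₁ / SE(β̂₁) = 3.5023 / 0.2349 = 14.9097, the statistic for H₀: β₁ = 0.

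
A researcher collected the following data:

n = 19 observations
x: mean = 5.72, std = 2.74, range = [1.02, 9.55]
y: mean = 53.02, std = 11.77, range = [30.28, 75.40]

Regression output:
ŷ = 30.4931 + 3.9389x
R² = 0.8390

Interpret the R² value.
About 83.90% of the variability in y is accounted for by the regression on x (R² = 0.8390) — a strong linear fit.

The coefficient of determination R² is the fraction of the total variation in y that the fitted line accounts for.

Here R² = 0.8390:
- Explained: 83.90% of the variation in y
- Unexplained (residual): 100% − 83.90% = 16.10%
- Rule of thumb (below 0.3 weak; 0.3 to below 0.7 moderate; 0.7 and above strong) → strong

Note: R² says nothing about causation, and a high R² does not by itself mean the linear form is appropriate — check the residuals.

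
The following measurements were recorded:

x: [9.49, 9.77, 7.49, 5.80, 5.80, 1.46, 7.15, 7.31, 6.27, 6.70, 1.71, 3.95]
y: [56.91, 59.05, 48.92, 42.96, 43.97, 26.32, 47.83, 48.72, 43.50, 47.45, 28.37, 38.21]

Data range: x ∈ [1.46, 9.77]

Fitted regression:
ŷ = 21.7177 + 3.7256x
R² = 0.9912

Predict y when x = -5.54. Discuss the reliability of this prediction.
ŷ = 1.0779 (extrapolation — x = -5.54 lies outside [1.46, 9.77], so reliability is low).

Prediction calculation:
ŷ = 21.7177 + 3.7256 × (-5.54)
ŷ = 1.0779

Reliability:
- Data range: x ∈ [1.46, 9.77]
- Prediction point: x = -5.54 is 7.00 units below the observed range → this is EXTRAPOLATION, not interpolation

Why that matters here:
- The linear relationship may not hold outside the observed range
- The standard error of prediction grows with (x − x̄)², and x = -5.54 is far from x̄ = 6.07

The R² = 0.9912 only validates the fit within [1.46, 9.77]; treat ŷ = 1.0779 with caution.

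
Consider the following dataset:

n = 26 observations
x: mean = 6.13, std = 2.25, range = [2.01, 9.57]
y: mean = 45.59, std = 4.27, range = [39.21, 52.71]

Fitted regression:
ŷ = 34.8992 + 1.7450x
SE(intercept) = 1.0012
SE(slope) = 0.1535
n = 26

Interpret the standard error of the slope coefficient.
The slope 1.7450 is pinned down to within about ±0.1535 (one SE) by these data — relative uncertainty 8.8%, i.e. precise.

What SE measures:
- The standard error quantifies the sampling variability of the coefficient estimate
- It is the estimated standard deviation of β̂₁ across hypothetical repeated samples of the same size
- Smaller SE → more precise estimate

Relative precision:
- SE / |β̂₁| = 0.1535 / 1.7450 = 8.8%
- Rule of thumb (under 20%: precise; 20% to under 50%: moderately precise; 50% or more: imprecise) → precise

Rough 95% range (±2 SE): 1.7450 ± 0.3070 → (1.4380, 2.0520).

What drives SE(β̂₁): wider spread of x values → smaller SE.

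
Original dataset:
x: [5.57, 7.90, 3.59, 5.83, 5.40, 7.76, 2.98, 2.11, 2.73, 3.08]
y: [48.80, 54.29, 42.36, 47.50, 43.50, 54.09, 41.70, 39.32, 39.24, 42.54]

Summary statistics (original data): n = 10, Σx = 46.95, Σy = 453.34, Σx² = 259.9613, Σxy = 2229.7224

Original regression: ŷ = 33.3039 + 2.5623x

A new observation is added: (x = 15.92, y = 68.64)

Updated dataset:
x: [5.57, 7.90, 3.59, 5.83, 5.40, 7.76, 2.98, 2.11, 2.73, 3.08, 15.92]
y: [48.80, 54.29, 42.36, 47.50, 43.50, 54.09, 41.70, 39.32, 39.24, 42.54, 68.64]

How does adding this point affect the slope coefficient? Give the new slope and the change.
Adding the point moves β₁ from 2.5623 to 2.2010, i.e. it decreases by 0.3613 (-14.1%).

The new point has HIGH LEVERAGE: x = 15.92 is far from the original mean x̄ = 46.95/10 ≈ 4.70 (original range [2.11, 7.90]).

Step 1: Update the sums with the new point (n goes from 10 to 11)
Σx  = 46.95 + 15.92 = 62.87
Σy  = 453.34 + 68.64 = 521.98
Σx² = 259.9613 + 15.92² = 259.9613 + 253.4464 = 513.4077
Σxy = 2229.7224 + 15.92×68.64 = 2229.7224 + 1092.7488 = 3322.4712

Step 2: Recompute the slope with b₁ = (nΣxy − ΣxΣy) / (nΣx² − (Σx)²)
Numerator   = 11×3322.4712 − 62.87×521.98 = 36547.1832 − 32816.8826 = 3730.3006
Denominator = 11×513.4077 − 62.87² = 5647.4847 − 3952.6369 = 1694.8478
b₁(new) = 3730.3006 / 1694.8478 = 2.2010

(Same formula on the original sums: (10×2229.7224 − 46.95×453.34) / (10×259.9613 − 46.95²) = 1012.9110 / 395.3105 = 2.5623, matching the given fit.)

Step 3: Change in slope
Δβ₁ = 2.2010 − 2.5623 = -0.3613
Relative change = -0.3613 / 2.5623 × 100% = -14.1%
→ the slope decreases when the point is added.

Because the point sits below the extension of the original line at a high-leverage x, it tilts the fit down.
In practice: examine leverage (hᵢ) and Cook's distance rather than deleting it automatically; investigate whether it comes from the same population as the rest of the sample.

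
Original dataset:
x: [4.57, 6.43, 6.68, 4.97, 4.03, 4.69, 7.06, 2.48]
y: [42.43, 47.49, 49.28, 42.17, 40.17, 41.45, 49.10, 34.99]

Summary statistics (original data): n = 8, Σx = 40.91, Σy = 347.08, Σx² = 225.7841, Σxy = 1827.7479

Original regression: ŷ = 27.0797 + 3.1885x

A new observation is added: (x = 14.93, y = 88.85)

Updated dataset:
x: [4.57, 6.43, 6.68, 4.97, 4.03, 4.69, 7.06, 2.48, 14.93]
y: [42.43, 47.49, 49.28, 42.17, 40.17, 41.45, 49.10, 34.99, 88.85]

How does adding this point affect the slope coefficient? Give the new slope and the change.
New slope β₁ = 4.3976 versus 3.1885 before: a change of +1.2091 (+37.9%).

The new point has HIGH LEVERAGE: x = 14.93 is far from the original mean x̄ = 40.91/8 ≈ 5.11 (original range [2.48, 7.06]).

Step 1: Update the sums with the new point (n goes from 8 to 9)
Σx  = 40.91 + 14.93 = 55.84
Σy  = 347.08 + 88.85 = 435.93
Σx² = 225.7841 + 14.93² = 225.7841 + 222.9049 = 448.6890
Σxy = 1827.7479 + 14.93×88.85 = 1827.7479 + 1326.5305 = 3154.2784

Step 2: Recompute the slope with b₁ = (nΣxy − ΣxΣy) / (nΣx² − (Σx)²)
Numerator   = 9×3154.2784 − 55.84×435.93 = 28388.5056 − 24342.3312 = 4046.1744
Denominator = 9×448.6890 − 55.84² = 4038.2010 − 3118.1056 = 920.0954
b₁(new) = 4046.1744 / 920.0954 = 4.3976

(Same formula on the original sums: (8×1827.7479 − 40.91×347.08) / (8×225.7841 − 40.91²) = 422.9404 / 132.6447 = 3.1885, matching the given fit.)

Step 3: Change in slope
Δβ₁ = 4.3976 − 3.1885 = +1.2091
Relative change = +1.2091 / 3.1885 × 100% = +37.9%
→ the slope increases when the point is added.

Because the point sits above the extension of the original line at a high-leverage x, it tilts the fit up.
In practice: refit with and without it and report both if conclusions differ; investigate whether it comes from the same population as the rest of the sample.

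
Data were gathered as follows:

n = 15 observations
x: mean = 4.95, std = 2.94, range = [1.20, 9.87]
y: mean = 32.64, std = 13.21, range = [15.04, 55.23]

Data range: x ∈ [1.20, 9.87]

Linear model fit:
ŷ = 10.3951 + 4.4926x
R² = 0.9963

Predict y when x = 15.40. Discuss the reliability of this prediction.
ŷ = 79.5811, but this is extrapolation (above the data range [1.20, 9.87]) and may be unreliable.

Prediction calculation:
ŷ = 10.3951 + 4.4926 × 15.40
ŷ = 79.5811

Reliability:
- Data range: x ∈ [1.20, 9.87]
- Prediction point: x = 15.40 is 5.53 units above the observed range → this is EXTRAPOLATION, not interpolation

Why that matters here:
- There are no observations near this x to validate the fitted line there
- The linear relationship may not hold outside the observed range
- Real relationships often flatten, saturate, or turn nonlinear at extremes

Report the number if required, but flag clearly that it is an extrapolation.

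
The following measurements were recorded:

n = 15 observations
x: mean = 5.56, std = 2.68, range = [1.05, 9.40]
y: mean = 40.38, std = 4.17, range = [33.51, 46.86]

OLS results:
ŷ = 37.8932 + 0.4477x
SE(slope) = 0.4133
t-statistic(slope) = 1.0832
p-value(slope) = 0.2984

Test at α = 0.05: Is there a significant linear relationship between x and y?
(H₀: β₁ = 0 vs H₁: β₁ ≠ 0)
p-value = 0.2984 ≥ α = 0.05, so we fail to reject H₀. The relationship is not significant.

Hypothesis test for the slope coefficient:

H₀: β₁ = 0 (no linear relationship)
H₁: β₁ ≠ 0 (linear relationship exists)

Test statistic: t = β̂₁ / SE(β̂₁) = 0.4477 / 0.4133 = 1.0832

p = 0.2984: how often a slope estimate this far from 0 (in SE units) would arise by chance if β₁ were truly 0.

Decision rule: reject H₀ if p-value < α.
p-value = 0.2984 ≥ α = 0.05 → fail to reject H₀.

Conclusion: the linear association between x and y is not significant at the 5% level.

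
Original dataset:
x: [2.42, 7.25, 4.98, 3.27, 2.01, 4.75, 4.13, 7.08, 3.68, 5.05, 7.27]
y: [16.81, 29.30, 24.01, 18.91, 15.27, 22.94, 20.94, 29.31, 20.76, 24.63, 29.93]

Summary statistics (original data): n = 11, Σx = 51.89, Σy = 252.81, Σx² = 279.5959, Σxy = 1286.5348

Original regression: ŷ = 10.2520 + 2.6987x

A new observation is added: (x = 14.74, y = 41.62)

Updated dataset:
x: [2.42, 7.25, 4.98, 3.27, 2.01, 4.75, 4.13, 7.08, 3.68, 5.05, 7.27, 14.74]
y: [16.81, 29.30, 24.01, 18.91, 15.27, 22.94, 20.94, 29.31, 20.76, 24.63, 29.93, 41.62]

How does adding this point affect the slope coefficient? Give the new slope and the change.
Adding the point moves β₁ from 2.6987 to 2.0898, i.e. it decreases by 0.6089 (-22.6%).

x = 14.74 lies well outside the original x-range [2.01, 7.27] (x̄ ≈ 4.72), so this observation has high leverage and can move the slope substantially.

Step 1: Update the sums with the new point (n goes from 11 to 12)
Σx  = 51.89 + 14.74 = 66.63
Σy  = 252.81 + 41.62 = 294.43
Σx² = 279.5959 + 14.74² = 279.5959 + 217.2676 = 496.8635
Σxy = 1286.5348 + 14.74×41.62 = 1286.5348 + 613.4788 = 1900.0136

Step 2: Recompute the slope with b₁ = (nΣxy − ΣxΣy) / (nΣx² − (Σx)²)
Numerator   = 12×1900.0136 − 66.63×294.43 = 22800.1632 − 19617.8709 = 3182.2923
Denominator = 12×496.8635 − 66.63² = 5962.3620 − 4439.5569 = 1522.8051
b₁(new) = 3182.2923 / 1522.8051 = 2.0898

(Same formula on the original sums: (11×1286.5348 − 51.89×252.81) / (11×279.5959 − 51.89²) = 1033.5719 / 382.9828 = 2.6987, matching the given fit.)

Step 3: Change in slope
Δβ₁ = 2.0898 − 2.6987 = -0.6089
Relative change = -0.6089 / 2.6987 × 100% = -22.6%
→ the slope decreases when the point is added.

A high-leverage point only changes the slope if it is off the original line; here y = 41.62 is below the original trend, so the slope decreases.
In practice: examine leverage (hᵢ) and Cook's distance rather than deleting it automatically; investigate whether it comes from the same population as the rest of the sample.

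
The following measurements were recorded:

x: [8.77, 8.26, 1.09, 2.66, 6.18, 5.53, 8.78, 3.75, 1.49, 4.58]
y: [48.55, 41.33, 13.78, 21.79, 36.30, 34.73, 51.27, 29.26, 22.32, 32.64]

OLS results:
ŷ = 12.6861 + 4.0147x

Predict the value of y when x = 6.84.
ŷ = 40.1466

To predict y for x = 6.84, substitute into the regression equation:

ŷ = 12.6861 + 4.0147 × 6.84
ŷ = 12.6861 + 27.4605
ŷ = 40.1466

This is a point prediction; actual observations scatter around it by roughly the residual standard deviation.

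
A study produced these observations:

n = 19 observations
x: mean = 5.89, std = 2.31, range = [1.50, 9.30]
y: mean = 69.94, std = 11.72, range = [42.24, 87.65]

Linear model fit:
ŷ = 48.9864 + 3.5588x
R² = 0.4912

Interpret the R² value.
R² = 0.4912 means 49.12% of the variation in y is explained by the linear relationship with x. This indicates a moderate fit.

R² = 1 − SS_res/SS_tot compares the residual scatter to the total scatter of y about its mean.

Here R² = 0.4912:
- Explained: 49.12% of the variation in y
- Unexplained (residual): 100% − 49.12% = 50.88%
- Rule of thumb (below 0.3 weak; 0.3 to below 0.7 moderate; 0.7 and above strong) → moderate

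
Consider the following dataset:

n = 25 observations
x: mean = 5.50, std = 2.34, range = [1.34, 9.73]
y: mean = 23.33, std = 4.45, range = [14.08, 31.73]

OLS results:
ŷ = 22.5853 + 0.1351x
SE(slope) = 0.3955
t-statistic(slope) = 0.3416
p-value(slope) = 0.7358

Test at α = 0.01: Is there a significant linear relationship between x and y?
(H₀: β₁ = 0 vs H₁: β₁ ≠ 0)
Since p-value = 0.7358 ≥ α = 0.01, fail to reject H₀ — the slope is not significantly different from 0.

Hypothesis test for the slope coefficient:

H₀: β₁ = 0 (no linear relationship)
H₁: β₁ ≠ 0 (linear relationship exists)

Test statistic: t = β̂₁ / SE(β̂₁) = 0.1351 / 0.3955 = 0.3416

With df = 23, the two-sided p-value for |t| = 0.3416 is 0.7358.

Decision rule: reject H₀ if p-value < α.
p-value = 0.7358 ≥ α = 0.01 → fail to reject H₀.

At α = 0.01 the data do not provide convincing evidence of a nonzero slope.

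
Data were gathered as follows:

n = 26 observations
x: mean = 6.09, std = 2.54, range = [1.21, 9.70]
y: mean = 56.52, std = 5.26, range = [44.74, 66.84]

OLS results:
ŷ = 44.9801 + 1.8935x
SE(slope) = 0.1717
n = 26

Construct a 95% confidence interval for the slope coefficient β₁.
The 95% CI for β₁ is (1.5391, 2.2479)

Confidence interval for the slope:

The 95% CI for β₁ is: β̂₁ ± t*(α/2, n-2) × SE(β̂₁)

Step 1: Find critical t-value
- Confidence level = 0.95
- Degrees of freedom = n - 2 = 26 - 2 = 24
- t*(α/2, 24) = 2.0639

Step 2: Calculate margin of error
Margin = 2.0639 × 0.1717 = 0.3544

Step 3: Construct interval
CI = 1.8935 ± 0.3544
CI = (1.5391, 2.2479)

Interpretation: intervals built this way capture the true β₁ in 95% of repeated samples; here the plausible range for the per-unit effect of x on y is 1.5391 to 2.2479.
The interval does not include 0, suggesting a significant linear relationship.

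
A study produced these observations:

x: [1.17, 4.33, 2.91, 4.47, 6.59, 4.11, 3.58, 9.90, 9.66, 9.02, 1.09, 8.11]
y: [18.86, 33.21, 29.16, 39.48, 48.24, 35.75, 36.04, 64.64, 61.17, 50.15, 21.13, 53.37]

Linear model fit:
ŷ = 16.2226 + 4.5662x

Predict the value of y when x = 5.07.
ŷ = 39.3732

To predict y for x = 5.07, substitute into the regression equation:

ŷ = 16.2226 + 4.5662 × 5.07
ŷ = 16.2226 + 23.1506
ŷ = 39.3732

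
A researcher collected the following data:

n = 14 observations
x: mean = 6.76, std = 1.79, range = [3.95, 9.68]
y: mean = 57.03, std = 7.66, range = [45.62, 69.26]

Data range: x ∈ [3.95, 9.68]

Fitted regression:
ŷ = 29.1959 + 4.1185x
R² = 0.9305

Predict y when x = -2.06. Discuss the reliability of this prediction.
ŷ = 20.7118, but this is extrapolation (below the data range [3.95, 9.68]) and may be unreliable.

Prediction calculation:
ŷ = 29.1959 + 4.1185 × (-2.06)
ŷ = 20.7118

Reliability:
- Data range: x ∈ [3.95, 9.68]
- Prediction point: x = -2.06 is 6.01 units below the observed range → this is EXTRAPOLATION, not interpolation

Why that matters here:
- The linear relationship may not hold outside the observed range
- The standard error of prediction grows with (x − x̄)², and x = -2.06 is far from x̄ = 6.76

The R² = 0.9305 only validates the fit within [3.95, 9.68]; treat ŷ = 20.7118 with caution.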